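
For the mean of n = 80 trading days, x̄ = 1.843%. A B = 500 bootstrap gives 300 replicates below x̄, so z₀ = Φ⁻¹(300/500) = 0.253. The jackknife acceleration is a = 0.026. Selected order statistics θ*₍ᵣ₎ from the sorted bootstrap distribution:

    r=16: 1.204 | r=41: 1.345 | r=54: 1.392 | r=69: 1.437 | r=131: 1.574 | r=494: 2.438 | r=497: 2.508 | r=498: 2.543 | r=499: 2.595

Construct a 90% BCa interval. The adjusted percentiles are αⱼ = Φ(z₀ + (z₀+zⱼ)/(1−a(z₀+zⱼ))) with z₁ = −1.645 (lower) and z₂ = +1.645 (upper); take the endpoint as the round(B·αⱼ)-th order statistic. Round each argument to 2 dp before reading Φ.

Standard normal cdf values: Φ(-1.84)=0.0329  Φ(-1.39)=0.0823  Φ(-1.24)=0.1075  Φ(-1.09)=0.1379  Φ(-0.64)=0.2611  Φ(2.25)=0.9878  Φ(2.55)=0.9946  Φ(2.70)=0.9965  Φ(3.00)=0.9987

Lower: z₀ + z₁ = 0.253 + (-1.645) = -1.392; 1 − a(z₀+z₁) = 1 − (0.026)(-1.392) = 1.0362; argument = 0.253 + (-1.392)/1.0362 = -1.0904 → -1.09.
α₁ = Φ(-1.09) = 0.1379; rank = round(500 × 0.1379) = 69; θ*₍69₎ = 1.437.
Upper: z₀ + z₂ = 1.898; 1 − a(z₀+z₂) = 0.9507; argument = 2.2495 → 2.25; α₂ = 0.9878; rank = 494; θ*₍494₎ = 2.438.

(1.437, 2.438)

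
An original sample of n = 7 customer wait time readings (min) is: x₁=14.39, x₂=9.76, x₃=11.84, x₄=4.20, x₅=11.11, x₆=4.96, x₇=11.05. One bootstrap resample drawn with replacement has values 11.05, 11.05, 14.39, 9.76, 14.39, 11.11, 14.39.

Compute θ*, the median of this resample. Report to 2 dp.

θ* = 11.11

Sorted: 9.76, 11.05, 11.05, 11.11, 14.39, 14.39, 14.39
Median = middle value = 11.11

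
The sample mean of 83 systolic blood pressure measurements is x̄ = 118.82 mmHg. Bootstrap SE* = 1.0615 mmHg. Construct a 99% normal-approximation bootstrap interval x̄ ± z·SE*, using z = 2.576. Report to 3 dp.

(116.086, 121.554)

Margin = 2.576 × 1.0615 = 2.7344
Interval: 118.82 ± 2.7344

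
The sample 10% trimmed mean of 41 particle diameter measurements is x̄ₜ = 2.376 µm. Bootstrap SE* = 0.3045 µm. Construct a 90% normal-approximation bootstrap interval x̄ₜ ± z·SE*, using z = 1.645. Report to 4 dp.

Margin = 1.645 × 0.3045 = 0.50090
Interval: 2.376 ± 0.50090

(1.8751, 2.8769)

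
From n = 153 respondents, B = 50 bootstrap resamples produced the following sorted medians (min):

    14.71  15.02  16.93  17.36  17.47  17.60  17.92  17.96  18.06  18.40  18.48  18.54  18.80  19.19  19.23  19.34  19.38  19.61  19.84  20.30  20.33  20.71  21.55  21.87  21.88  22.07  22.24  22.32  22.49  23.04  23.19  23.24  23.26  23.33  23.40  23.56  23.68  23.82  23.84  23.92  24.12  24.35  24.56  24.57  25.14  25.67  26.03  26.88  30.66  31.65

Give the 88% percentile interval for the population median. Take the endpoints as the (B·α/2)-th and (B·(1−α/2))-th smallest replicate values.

α = 0.12; lower rank = 50 × 0.060 = 3; upper rank = 50 × 0.940 = 47.
The 3rd smallest replicate is 16.93; the 47th is 26.03.

(16.93, 26.03)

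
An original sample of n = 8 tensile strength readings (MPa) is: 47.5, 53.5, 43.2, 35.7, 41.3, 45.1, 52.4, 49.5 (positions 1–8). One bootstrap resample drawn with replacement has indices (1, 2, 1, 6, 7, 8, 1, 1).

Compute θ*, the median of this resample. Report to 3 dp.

θ* = 47.500

Resample values: 47.5, 53.5, 47.5, 45.1, 52.4, 49.5, 47.5, 47.5.
Sorted: 45.1, 47.5, 47.5, 47.5, 47.5, 49.5, 52.4, 53.5
Median = average of the two middle values = 47.500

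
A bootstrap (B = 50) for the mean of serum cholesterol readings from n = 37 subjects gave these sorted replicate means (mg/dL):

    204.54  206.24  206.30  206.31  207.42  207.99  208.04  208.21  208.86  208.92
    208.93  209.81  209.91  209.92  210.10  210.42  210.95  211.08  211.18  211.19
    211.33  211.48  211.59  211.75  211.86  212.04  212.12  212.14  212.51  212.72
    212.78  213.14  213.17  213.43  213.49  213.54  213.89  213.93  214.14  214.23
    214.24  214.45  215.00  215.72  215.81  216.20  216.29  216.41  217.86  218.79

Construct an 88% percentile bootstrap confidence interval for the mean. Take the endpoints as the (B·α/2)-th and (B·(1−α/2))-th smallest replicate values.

α = 0.12; lower rank = 50 × 0.060 = 3; upper rank = 50 × 0.940 = 47.
The 3rd smallest replicate is 206.30; the 47th is 216.29.

(206.30, 216.29)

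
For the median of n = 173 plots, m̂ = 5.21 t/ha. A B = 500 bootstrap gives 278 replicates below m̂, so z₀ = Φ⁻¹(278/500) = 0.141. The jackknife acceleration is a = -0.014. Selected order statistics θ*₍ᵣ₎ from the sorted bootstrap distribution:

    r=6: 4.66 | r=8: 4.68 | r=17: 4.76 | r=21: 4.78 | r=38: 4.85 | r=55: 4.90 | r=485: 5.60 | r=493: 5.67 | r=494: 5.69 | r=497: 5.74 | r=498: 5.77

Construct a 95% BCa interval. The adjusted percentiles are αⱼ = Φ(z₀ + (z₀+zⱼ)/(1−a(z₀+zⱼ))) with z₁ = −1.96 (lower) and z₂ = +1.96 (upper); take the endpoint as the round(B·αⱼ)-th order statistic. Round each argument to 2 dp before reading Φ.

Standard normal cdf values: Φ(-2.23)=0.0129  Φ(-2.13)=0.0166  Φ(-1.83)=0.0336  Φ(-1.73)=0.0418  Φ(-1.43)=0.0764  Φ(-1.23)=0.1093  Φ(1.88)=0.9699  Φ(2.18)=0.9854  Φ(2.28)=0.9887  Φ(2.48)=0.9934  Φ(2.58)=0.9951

Lower: z₀ + z₁ = 0.141 + (-1.960) = -1.819; 1 − a(z₀+z₁) = 1 − (-0.014)(-1.819) = 0.9745; argument = 0.141 + (-1.819)/0.9745 = -1.7255 → -1.73.
α₁ = Φ(-1.73) = 0.0418; rank = round(500 × 0.0418) = 21; θ*₍21₎ = 4.78.
Upper: z₀ + z₂ = 2.101; 1 − a(z₀+z₂) = 1.0294; argument = 2.1820 → 2.18; α₂ = 0.9854; rank = 493; θ*₍493₎ = 5.67.

(4.78, 5.67)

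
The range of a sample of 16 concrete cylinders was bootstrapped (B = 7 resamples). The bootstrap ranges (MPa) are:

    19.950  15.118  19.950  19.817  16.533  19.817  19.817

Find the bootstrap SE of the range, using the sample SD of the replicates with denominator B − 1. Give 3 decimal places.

Bootstrap SE is the standard deviation of the 7 replicate ranges.
Mean of replicates: (19.950 + 15.118 + 19.950 + 19.817 + 16.533 + 19.817 + 19.817) / 7 = 131.0020 / 7 = 18.7146
Sum of squared deviations: (+1.2354)² + (−3.5966)² + (+1.2354)² + (+1.1024)² + (−2.1816)² + (+1.1024)² + (+1.1024)² = 24.3932
Variance = 24.3932 / 6 = 4.0655
SE* = √4.0655

SE* = 2.016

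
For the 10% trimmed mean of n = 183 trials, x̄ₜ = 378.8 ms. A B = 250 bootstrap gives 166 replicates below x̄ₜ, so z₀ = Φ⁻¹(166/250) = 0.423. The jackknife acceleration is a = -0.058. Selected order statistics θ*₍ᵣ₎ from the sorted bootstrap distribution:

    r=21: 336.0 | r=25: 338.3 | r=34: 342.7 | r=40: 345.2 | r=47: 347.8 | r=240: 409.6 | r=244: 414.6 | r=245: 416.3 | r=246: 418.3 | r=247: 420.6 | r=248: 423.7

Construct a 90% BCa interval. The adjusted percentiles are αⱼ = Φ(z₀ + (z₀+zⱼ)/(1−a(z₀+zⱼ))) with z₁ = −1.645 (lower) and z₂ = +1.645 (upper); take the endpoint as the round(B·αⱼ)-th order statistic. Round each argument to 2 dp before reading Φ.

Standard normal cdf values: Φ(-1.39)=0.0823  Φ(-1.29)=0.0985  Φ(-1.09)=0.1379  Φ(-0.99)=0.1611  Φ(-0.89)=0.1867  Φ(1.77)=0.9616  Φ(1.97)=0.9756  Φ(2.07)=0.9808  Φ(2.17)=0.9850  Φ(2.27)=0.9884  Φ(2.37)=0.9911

(347.8, 420.6)

Lower: z₀ + z₁ = 0.423 + (-1.645) = -1.222; 1 − a(z₀+z₁) = 1 − (-0.058)(-1.222) = 0.9291; argument = 0.423 + (-1.222)/0.9291 = -0.8922 → -0.89.
α₁ = Φ(-0.89) = 0.1867; rank = round(250 × 0.1867) = 47; θ*₍47₎ = 347.8.
Upper: z₀ + z₂ = 2.068; 1 − a(z₀+z₂) = 1.1199; argument = 2.2695 → 2.27; α₂ = 0.9884; rank = 247; θ*₍247₎ = 420.6.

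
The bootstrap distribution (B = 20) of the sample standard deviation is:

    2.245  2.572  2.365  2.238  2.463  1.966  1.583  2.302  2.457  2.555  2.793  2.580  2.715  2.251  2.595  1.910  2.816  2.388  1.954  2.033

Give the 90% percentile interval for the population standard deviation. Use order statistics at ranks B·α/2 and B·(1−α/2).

Sorted replicates: 1.583, 1.910, 1.954, 1.966, 2.033, 2.238, 2.245, 2.251, 2.302, 2.365, 2.388, 2.457, 2.463, 2.555, 2.572, 2.580, 2.595, 2.715, 2.793, 2.816
α = 0.10; lower rank = 20 × 0.050 = 1; upper rank = 20 × 0.950 = 19.
The 1st smallest replicate is 1.583; the 19th is 2.793.

(1.583, 2.793)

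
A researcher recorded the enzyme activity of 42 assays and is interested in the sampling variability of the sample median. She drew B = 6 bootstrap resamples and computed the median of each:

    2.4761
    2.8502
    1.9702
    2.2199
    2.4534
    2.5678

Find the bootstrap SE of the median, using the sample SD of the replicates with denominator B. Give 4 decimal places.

Bootstrap SE is the standard deviation of the 6 replicate medians.
Mean of replicates: (2.4761 + 2.8502 + 1.9702 + 2.2199 + 2.4534 + 2.5678) / 6 = 14.53760 / 6 = 2.42293
Sum of squared deviations: (+0.05317)² + (+0.42727)² + (−0.45273)² + (−0.20303)² + (+0.03047)² + (+0.14487)² = 0.45349
Variance = 0.45349 / 6 = 0.07558
SE* = √0.07558

SE* = 0.2749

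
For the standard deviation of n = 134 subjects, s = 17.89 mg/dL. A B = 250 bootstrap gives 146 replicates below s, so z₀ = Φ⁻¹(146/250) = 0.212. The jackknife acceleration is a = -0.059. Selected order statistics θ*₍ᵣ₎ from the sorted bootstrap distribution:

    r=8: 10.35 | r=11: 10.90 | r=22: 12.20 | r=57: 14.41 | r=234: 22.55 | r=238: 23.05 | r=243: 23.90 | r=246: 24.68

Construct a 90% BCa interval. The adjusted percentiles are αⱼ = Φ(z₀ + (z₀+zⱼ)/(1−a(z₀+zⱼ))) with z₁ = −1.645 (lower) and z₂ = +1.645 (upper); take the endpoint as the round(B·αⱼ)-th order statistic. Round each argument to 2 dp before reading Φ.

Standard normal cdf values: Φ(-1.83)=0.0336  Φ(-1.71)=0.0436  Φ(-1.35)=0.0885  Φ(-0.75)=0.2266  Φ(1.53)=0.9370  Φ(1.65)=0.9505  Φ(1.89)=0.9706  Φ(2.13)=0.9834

Lower: z₀ + z₁ = 0.212 + (-1.645) = -1.433; 1 − a(z₀+z₁) = 1 − (-0.059)(-1.433) = 0.9155; argument = 0.212 + (-1.433)/0.9155 = -1.3533 → -1.35.
α₁ = Φ(-1.35) = 0.0885; rank = round(250 × 0.0885) = 22; θ*₍22₎ = 12.20.
Upper: z₀ + z₂ = 1.857; 1 − a(z₀+z₂) = 1.1096; argument = 1.8856 → 1.89; α₂ = 0.9706; rank = 243; θ*₍243₎ = 23.90.

(12.20, 23.90)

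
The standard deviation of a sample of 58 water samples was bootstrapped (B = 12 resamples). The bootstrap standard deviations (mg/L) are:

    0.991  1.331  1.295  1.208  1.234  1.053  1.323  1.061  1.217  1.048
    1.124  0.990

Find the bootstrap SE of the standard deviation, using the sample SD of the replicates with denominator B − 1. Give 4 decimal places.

SE* = 0.1270

Bootstrap SE is the standard deviation of the 12 replicate standard deviations.
Mean of replicates: (0.991 + 1.331 + 1.295 + 1.208 + 1.234 + 1.053 + 1.323 + 1.061 + 1.217 + 1.048 + 1.124 + 0.990) / 12 = 13.87500 / 12 = 1.15625
Sum of squared deviations: (−0.16525)² + (+0.17475)² + (+0.13875)² + (+0.05175)² + (+0.07775)² + (−0.10325)² + (+0.16675)² + (−0.09525)² + (+0.06075)² + (−0.10825)² + (−0.03225)² + (−0.16625)² = 0.17745
Variance = 0.17745 / 11 = 0.01613
SE* = √0.01613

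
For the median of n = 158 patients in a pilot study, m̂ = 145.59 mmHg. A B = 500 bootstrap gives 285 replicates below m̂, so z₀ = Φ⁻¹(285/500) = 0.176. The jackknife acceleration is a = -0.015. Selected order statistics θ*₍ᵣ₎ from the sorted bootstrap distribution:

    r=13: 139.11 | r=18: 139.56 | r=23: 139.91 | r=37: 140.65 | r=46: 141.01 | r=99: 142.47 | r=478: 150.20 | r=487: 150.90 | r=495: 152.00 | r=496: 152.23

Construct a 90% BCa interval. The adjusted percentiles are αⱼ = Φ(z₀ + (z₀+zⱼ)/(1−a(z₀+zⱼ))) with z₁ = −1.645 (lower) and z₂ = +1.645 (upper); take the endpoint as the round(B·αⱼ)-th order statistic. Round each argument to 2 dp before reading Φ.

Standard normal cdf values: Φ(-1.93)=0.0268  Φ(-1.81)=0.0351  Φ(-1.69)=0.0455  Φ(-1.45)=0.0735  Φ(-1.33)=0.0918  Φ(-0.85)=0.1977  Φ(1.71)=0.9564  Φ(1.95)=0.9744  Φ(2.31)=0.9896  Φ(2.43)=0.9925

Lower: z₀ + z₁ = 0.176 + (-1.645) = -1.469; 1 − a(z₀+z₁) = 1 − (-0.015)(-1.469) = 0.9780; argument = 0.176 + (-1.469)/0.9780 = -1.3261 → -1.33.
α₁ = Φ(-1.33) = 0.0918; rank = round(500 × 0.0918) = 46; θ*₍46₎ = 141.01.
Upper: z₀ + z₂ = 1.821; 1 − a(z₀+z₂) = 1.0273; argument = 1.9486 → 1.95; α₂ = 0.9744; rank = 487; θ*₍487₎ = 150.90.

(141.01, 150.90)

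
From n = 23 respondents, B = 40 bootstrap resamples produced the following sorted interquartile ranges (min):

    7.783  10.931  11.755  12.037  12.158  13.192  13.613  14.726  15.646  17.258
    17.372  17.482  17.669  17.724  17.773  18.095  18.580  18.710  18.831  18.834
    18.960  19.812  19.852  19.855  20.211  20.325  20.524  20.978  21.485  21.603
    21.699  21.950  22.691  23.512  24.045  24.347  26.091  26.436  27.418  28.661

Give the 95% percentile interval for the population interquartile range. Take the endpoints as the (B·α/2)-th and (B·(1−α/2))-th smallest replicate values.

α = 0.05; lower rank = 40 × 0.025 = 1; upper rank = 40 × 0.975 = 39.
The 1st smallest replicate is 7.783; the 39th is 27.418.

(7.783, 27.418)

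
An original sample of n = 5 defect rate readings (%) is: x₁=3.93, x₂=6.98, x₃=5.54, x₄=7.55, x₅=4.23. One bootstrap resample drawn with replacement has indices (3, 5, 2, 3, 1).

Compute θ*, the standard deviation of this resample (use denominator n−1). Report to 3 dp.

Resample values: 5.54, 4.23, 6.98, 5.54, 3.93.
Mean = 5.2440; sum of squared deviations = 5.9437
s² = 5.9437 / 4 = 1.4859
s = √1.4859 = 1.219

θ* = 1.219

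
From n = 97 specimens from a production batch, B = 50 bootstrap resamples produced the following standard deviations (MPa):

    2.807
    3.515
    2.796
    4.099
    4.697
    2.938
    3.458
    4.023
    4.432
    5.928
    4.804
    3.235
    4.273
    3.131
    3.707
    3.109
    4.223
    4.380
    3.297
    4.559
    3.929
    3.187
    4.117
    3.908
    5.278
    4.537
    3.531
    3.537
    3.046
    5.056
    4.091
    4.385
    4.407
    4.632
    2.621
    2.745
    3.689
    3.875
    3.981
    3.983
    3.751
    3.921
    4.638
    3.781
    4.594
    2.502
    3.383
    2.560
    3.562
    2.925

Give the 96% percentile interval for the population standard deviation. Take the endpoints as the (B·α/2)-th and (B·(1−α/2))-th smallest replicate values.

Sorted replicates: 2.502, 2.560, 2.621, 2.745, 2.796, 2.807, 2.925, 2.938, 3.046, 3.109, 3.131, 3.187, 3.235, 3.297, 3.383, 3.458, 3.515, 3.531, 3.537, 3.562, 3.689, 3.707, 3.751, 3.781, 3.875, 3.908, 3.921, 3.929, 3.981, 3.983, 4.023, 4.091, 4.099, 4.117, 4.223, 4.273, 4.380, 4.385, 4.407, 4.432, 4.537, 4.559, 4.594, 4.632, 4.638, 4.697, 4.804, 5.056, 5.278, 5.928
α = 0.04; lower rank = 50 × 0.020 = 1; upper rank = 50 × 0.980 = 49.
The 1st smallest replicate is 2.502; the 49th is 5.278.

(2.502, 5.278)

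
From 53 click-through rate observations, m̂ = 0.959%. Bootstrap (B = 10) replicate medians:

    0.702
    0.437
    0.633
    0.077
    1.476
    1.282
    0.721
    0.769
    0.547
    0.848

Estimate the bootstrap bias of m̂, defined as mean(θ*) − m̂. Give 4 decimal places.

mean(θ*) = (0.702 + 0.437 + 0.633 + 0.077 + 1.476 + 1.282 + 0.721 + 0.769 + 0.547 + 0.848) / 10 = 0.74920
bias = 0.74920 − 0.959

bias = −0.2098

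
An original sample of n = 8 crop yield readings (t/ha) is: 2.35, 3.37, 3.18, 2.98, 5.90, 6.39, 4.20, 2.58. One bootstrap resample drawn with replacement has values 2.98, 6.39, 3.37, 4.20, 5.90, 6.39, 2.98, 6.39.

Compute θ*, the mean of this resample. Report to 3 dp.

Mean = (2.98 + 6.39 + 3.37 + 4.20 + 5.90 + 6.39 + 2.98 + 6.39) / 8 = 38.600 / 8 = 4.825

θ* = 4.825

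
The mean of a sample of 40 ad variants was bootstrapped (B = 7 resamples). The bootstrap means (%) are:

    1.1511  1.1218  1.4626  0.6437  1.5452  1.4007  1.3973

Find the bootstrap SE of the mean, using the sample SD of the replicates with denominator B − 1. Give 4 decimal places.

Bootstrap SE is the standard deviation of the 7 replicate means.
Mean of replicates: (1.1511 + 1.1218 + 1.4626 + 0.6437 + 1.5452 + 1.4007 + 1.3973) / 7 = 8.722400 / 7 = 1.246057
Sum of squared deviations: (−0.094957)² + (−0.124257)² + (+0.216543)² + (−0.602357)² + (+0.299143)² + (+0.154643)² + (+0.151243)² = 0.570457
Variance = 0.570457 / 6 = 0.095076
SE* = √0.095076

SE* = 0.3083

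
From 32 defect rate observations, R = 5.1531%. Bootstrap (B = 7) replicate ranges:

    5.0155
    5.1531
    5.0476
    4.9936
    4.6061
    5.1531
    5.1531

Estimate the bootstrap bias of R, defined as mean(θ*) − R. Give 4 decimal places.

bias = −0.1357

mean(θ*) = (5.0155 + 5.1531 + 5.0476 + 4.9936 + 4.6061 + 5.1531 + 5.1531) / 7 = 5.01744
bias = 5.01744 − 5.1531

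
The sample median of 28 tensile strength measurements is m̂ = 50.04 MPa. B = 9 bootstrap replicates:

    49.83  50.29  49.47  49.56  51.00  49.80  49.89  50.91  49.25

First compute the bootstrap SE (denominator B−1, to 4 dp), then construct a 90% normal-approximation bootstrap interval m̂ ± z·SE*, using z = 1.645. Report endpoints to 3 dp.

Mean of replicates = 50.0000; sum of squared deviations = 3.0302; SE* = √(3.0302/8) = 0.6154
Margin = 1.645 × 0.6154 = 1.0123
Interval: 50.04 ± 1.0123

(49.028, 51.052)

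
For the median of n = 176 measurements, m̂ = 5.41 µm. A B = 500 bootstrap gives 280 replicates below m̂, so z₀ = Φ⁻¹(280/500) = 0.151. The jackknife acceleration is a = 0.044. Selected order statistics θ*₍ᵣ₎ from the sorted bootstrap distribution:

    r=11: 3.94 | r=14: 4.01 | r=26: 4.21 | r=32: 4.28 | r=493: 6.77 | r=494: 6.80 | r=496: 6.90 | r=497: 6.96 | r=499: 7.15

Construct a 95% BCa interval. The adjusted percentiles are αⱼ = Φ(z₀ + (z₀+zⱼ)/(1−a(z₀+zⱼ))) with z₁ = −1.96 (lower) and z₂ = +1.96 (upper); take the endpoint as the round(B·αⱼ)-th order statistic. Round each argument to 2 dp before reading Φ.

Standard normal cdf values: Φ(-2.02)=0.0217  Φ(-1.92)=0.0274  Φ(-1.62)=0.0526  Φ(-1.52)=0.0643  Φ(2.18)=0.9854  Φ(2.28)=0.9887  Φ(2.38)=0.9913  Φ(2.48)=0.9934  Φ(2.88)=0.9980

(4.28, 6.96)

Lower: z₀ + z₁ = 0.151 + (-1.960) = -1.809; 1 − a(z₀+z₁) = 1 − (0.044)(-1.809) = 1.0796; argument = 0.151 + (-1.809)/1.0796 = -1.5246 → -1.52.
α₁ = Φ(-1.52) = 0.0643; rank = round(500 × 0.0643) = 32; θ*₍32₎ = 4.28.
Upper: z₀ + z₂ = 2.111; 1 − a(z₀+z₂) = 0.9071; argument = 2.4782 → 2.48; α₂ = 0.9934; rank = 497; θ*₍497₎ = 6.96.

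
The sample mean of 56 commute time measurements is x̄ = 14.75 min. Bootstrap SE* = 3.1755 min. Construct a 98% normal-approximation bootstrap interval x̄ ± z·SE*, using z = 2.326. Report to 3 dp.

(7.364, 22.136)

Margin = 2.326 × 3.1755 = 7.3862
Interval: 14.75 ± 7.3862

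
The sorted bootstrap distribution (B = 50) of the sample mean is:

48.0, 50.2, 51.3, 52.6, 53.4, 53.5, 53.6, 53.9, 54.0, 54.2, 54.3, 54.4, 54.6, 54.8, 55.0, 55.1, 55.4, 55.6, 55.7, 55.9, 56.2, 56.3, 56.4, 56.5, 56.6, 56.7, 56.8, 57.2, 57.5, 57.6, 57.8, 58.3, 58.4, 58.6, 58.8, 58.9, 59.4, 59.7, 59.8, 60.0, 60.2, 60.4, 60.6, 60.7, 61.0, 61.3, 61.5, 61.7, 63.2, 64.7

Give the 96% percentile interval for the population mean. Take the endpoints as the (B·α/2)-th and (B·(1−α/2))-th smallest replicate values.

(48.0, 63.2)

α = 0.04; lower rank = 50 × 0.020 = 1; upper rank = 50 × 0.980 = 49.
The 1st smallest replicate is 48.0; the 49th is 63.2.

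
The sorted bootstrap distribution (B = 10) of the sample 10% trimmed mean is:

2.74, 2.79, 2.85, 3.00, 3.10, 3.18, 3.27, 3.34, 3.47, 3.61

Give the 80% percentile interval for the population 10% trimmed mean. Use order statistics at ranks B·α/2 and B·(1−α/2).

(2.74, 3.47)

α = 0.20; lower rank = 10 × 0.100 = 1; upper rank = 10 × 0.900 = 9.
The 1st smallest replicate is 2.74; the 9th is 3.47.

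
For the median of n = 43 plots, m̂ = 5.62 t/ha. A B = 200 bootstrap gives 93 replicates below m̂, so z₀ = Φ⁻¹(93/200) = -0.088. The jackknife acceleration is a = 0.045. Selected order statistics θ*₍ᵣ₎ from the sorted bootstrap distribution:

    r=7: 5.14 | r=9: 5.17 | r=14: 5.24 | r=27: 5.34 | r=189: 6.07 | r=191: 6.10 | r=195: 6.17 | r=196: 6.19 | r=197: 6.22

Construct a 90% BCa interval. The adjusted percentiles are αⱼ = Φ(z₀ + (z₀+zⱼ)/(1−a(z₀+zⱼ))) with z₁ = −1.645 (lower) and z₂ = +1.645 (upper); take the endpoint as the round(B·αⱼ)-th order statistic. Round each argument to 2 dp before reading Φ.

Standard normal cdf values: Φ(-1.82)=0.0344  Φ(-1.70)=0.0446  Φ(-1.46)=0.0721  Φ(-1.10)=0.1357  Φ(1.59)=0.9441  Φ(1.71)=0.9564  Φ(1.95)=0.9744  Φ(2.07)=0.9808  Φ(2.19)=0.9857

Lower: z₀ + z₁ = -0.088 + (-1.645) = -1.733; 1 − a(z₀+z₁) = 1 − (0.045)(-1.733) = 1.0780; argument = -0.088 + (-1.733)/1.0780 = -1.6956 → -1.70.
α₁ = Φ(-1.70) = 0.0446; rank = round(200 × 0.0446) = 9; θ*₍9₎ = 5.17.
Upper: z₀ + z₂ = 1.557; 1 − a(z₀+z₂) = 0.9299; argument = 1.5863 → 1.59; α₂ = 0.9441; rank = 189; θ*₍189₎ = 6.07.

(5.17, 6.07)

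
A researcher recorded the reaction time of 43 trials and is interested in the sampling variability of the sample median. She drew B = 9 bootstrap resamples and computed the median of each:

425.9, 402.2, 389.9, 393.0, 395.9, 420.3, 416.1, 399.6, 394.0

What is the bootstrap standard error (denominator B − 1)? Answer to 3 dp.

SE* = 13.227

Bootstrap SE is the standard deviation of the 9 replicate medians.
Mean of replicates: (425.9 + 402.2 + 389.9 + 393.0 + 395.9 + 420.3 + 416.1 + 399.6 + 394.0) / 9 = 3636.9000 / 9 = 404.1000
Sum of squared deviations: (+21.8000)² + (−1.9000)² + (−14.2000)² + (−11.1000)² + (−8.2000)² + (+16.2000)² + (+12.0000)² + (−4.5000)² + (−10.1000)² = 1399.6400
Variance = 1399.6400 / 8 = 174.9550
SE* = √174.9550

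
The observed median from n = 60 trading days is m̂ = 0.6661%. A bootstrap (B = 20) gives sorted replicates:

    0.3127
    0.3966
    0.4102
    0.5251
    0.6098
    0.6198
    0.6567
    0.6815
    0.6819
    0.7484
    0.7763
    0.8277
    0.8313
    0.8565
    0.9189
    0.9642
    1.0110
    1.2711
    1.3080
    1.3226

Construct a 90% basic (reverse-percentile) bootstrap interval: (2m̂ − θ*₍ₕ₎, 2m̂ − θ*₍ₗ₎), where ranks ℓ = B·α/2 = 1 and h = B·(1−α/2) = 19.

Percentile endpoints at ranks 1 and 19: θ*₍1₎ = 0.3127, θ*₍19₎ = 1.3080.
Basic interval reflects these around m̂:
  lower = 2 × 0.6661 − 1.3080 = 0.0242
  upper = 2 × 0.6661 − 0.3127 = 1.0195

(0.0242, 1.0195)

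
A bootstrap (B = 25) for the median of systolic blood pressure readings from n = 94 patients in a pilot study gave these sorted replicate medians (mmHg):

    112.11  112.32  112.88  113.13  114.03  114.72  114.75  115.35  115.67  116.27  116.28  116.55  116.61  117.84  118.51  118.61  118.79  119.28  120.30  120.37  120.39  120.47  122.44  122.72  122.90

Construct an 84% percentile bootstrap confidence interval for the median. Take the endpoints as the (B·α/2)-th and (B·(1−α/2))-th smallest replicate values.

α = 0.16; lower rank = 25 × 0.080 = 2; upper rank = 25 × 0.920 = 23.
The 2nd smallest replicate is 112.32; the 23rd is 122.44.

(112.32, 122.44)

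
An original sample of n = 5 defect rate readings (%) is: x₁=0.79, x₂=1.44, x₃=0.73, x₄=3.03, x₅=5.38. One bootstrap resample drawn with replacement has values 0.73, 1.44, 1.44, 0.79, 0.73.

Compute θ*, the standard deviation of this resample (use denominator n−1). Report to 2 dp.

θ* = 0.38

Mean = 1.0260; sum of squared deviations = 0.5737
s² = 0.5737 / 4 = 0.1434
s = √0.1434 = 0.38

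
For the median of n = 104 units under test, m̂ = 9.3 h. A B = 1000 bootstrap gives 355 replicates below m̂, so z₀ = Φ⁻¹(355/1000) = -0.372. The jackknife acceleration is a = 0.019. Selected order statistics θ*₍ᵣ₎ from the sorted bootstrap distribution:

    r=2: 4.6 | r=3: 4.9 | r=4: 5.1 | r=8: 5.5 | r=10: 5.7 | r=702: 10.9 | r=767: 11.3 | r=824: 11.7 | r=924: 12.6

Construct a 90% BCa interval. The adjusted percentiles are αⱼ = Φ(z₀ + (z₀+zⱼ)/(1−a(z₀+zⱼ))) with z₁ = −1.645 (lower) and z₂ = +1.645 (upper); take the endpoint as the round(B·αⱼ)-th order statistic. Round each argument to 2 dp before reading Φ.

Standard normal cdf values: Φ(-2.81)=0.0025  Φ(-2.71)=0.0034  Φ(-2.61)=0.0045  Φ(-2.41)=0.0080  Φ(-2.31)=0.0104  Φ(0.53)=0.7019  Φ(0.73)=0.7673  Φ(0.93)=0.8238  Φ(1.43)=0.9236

Lower: z₀ + z₁ = -0.372 + (-1.645) = -2.017; 1 − a(z₀+z₁) = 1 − (0.019)(-2.017) = 1.0383; argument = -0.372 + (-2.017)/1.0383 = -2.3146 → -2.31.
α₁ = Φ(-2.31) = 0.0104; rank = round(1000 × 0.0104) = 10; θ*₍10₎ = 5.7.
Upper: z₀ + z₂ = 1.273; 1 − a(z₀+z₂) = 0.9758; argument = 0.9326 → 0.93; α₂ = 0.8238; rank = 824; θ*₍824₎ = 11.7.

(5.7, 11.7)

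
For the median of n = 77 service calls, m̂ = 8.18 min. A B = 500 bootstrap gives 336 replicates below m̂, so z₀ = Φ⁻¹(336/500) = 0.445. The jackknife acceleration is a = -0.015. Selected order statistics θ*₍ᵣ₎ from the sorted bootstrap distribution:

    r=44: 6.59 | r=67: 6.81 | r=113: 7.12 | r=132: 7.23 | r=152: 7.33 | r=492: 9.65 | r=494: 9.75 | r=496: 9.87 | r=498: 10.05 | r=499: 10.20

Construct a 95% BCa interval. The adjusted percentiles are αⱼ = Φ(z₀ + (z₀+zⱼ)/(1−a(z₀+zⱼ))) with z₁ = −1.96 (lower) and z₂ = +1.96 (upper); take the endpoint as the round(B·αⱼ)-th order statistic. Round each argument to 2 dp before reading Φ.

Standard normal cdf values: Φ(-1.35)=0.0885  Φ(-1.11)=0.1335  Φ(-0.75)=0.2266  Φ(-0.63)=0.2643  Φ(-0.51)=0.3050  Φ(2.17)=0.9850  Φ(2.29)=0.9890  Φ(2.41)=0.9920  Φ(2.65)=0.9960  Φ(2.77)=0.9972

(6.81, 10.20)

Lower: z₀ + z₁ = 0.445 + (-1.960) = -1.515; 1 − a(z₀+z₁) = 1 − (-0.015)(-1.515) = 0.9773; argument = 0.445 + (-1.515)/0.9773 = -1.1052 → -1.11.
α₁ = Φ(-1.11) = 0.1335; rank = round(500 × 0.1335) = 67; θ*₍67₎ = 6.81.
Upper: z₀ + z₂ = 2.405; 1 − a(z₀+z₂) = 1.0361; argument = 2.7663 → 2.77; α₂ = 0.9972; rank = 499; θ*₍499₎ = 10.20.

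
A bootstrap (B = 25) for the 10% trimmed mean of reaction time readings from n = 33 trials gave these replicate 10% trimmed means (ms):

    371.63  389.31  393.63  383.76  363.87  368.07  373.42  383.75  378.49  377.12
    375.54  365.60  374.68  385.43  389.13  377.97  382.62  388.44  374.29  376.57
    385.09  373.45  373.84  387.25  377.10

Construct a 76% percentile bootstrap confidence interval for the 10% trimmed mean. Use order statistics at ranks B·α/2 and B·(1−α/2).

(368.07, 388.44)

Sorted replicates: 363.87, 365.60, 368.07, 371.63, 373.42, 373.45, 373.84, 374.29, 374.68, 375.54, 376.57, 377.10, 377.12, 377.97, 378.49, 382.62, 383.75, 383.76, 385.09, 385.43, 387.25, 388.44, 389.13, 389.31, 393.63
α = 0.24; lower rank = 25 × 0.120 = 3; upper rank = 25 × 0.880 = 22.
The 3rd smallest replicate is 368.07; the 22nd is 388.44.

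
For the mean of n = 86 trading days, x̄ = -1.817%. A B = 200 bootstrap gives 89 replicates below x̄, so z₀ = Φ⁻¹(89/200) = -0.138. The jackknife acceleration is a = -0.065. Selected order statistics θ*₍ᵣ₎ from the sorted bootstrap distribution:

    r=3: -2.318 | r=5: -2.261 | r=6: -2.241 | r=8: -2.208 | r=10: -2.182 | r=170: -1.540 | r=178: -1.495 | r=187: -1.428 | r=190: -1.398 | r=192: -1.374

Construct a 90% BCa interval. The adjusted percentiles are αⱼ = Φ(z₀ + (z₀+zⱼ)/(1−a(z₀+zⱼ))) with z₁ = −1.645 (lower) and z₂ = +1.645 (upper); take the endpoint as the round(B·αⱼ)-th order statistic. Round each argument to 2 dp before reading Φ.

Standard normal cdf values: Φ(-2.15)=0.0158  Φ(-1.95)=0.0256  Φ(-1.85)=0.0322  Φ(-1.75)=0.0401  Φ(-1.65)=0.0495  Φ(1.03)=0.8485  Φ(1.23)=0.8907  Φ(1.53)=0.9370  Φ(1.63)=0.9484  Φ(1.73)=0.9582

Lower: z₀ + z₁ = -0.138 + (-1.645) = -1.783; 1 − a(z₀+z₁) = 1 − (-0.065)(-1.783) = 0.8841; argument = -0.138 + (-1.783)/0.8841 = -2.1547 → -2.15.
α₁ = Φ(-2.15) = 0.0158; rank = round(200 × 0.0158) = 3; θ*₍3₎ = -2.318.
Upper: z₀ + z₂ = 1.507; 1 − a(z₀+z₂) = 1.0980; argument = 1.2346 → 1.23; α₂ = 0.8907; rank = 178; θ*₍178₎ = -1.495.

(-2.318, -1.495)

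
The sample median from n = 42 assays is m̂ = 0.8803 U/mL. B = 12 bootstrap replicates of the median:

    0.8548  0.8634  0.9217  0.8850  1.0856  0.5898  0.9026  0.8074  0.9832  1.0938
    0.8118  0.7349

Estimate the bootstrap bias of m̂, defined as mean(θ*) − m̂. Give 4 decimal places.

bias = −0.0025

mean(θ*) = (0.8548 + 0.8634 + 0.9217 + 0.8850 + 1.0856 + 0.5898 + 0.9026 + 0.8074 + 0.9832 + 1.0938 + 0.8118 + 0.7349) / 12 = 0.87783
bias = 0.87783 − 0.8803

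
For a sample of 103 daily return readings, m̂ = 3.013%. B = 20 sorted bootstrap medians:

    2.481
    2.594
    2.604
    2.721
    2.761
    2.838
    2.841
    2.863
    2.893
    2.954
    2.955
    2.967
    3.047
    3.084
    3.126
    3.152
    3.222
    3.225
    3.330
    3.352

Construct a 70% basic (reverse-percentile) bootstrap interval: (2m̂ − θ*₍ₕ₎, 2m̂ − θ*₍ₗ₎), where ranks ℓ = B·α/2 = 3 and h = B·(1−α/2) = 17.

(2.804, 3.422)

Percentile endpoints at ranks 3 and 17: θ*₍3₎ = 2.604, θ*₍17₎ = 3.222.
Basic interval reflects these around m̂:
  lower = 2 × 3.013 − 3.222 = 2.804
  upper = 2 × 3.013 − 2.604 = 3.422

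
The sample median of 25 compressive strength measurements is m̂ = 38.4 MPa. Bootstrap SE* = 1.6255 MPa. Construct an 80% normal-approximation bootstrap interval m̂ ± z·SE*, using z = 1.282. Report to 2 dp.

(36.32, 40.48)

Margin = 1.282 × 1.6255 = 2.084
Interval: 38.4 ± 2.084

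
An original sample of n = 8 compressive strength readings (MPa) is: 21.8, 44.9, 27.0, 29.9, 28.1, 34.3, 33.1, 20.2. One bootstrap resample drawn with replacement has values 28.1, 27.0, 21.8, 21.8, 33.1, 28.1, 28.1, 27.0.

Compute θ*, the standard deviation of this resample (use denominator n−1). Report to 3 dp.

Mean = 26.8750; sum of squared deviations = 94.7950
s² = 94.7950 / 7 = 13.5421
s = √13.5421 = 3.680

θ* = 3.680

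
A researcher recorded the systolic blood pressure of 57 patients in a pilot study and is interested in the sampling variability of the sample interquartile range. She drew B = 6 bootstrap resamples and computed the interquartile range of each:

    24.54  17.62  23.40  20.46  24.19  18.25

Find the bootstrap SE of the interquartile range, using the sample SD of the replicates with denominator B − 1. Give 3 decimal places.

Bootstrap SE is the standard deviation of the 6 replicate interquartile ranges.
Mean of replicates: (24.54 + 17.62 + 23.40 + 20.46 + 24.19 + 18.25) / 6 = 128.4600 / 6 = 21.4100
Sum of squared deviations: (+3.1300)² + (−3.7900)² + (+1.9900)² + (−0.9500)² + (+2.7800)² + (−3.1600)² = 46.7376
Variance = 46.7376 / 5 = 9.3475
SE* = √9.3475

SE* = 3.057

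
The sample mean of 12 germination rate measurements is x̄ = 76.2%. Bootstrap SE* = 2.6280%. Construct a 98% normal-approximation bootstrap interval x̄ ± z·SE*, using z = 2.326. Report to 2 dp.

(70.09, 82.31)

Margin = 2.326 × 2.6280 = 6.113
Interval: 76.2 ± 6.113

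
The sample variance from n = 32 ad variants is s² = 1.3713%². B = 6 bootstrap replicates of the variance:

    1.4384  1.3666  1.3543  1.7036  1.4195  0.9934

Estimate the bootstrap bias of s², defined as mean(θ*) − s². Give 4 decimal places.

mean(θ*) = (1.4384 + 1.3666 + 1.3543 + 1.7036 + 1.4195 + 0.9934) / 6 = 1.37930
bias = 1.37930 − 1.3713

bias = +0.0080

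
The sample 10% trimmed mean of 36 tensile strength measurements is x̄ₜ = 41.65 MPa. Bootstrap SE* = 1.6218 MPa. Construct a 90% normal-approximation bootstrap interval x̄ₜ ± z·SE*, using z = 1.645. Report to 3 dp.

Margin = 1.645 × 1.6218 = 2.6679
Interval: 41.65 ± 2.6679

(38.982, 44.318)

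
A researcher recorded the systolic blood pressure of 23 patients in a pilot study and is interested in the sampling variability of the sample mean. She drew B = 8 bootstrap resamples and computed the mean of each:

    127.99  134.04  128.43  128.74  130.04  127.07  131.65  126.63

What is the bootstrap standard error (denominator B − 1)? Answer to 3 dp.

SE* = 2.491

Bootstrap SE is the standard deviation of the 8 replicate means.
Mean of replicates: (127.99 + 134.04 + 128.43 + 128.74 + 130.04 + 127.07 + 131.65 + 126.63) / 8 = 1034.5900 / 8 = 129.3237
Sum of squared deviations: (−1.3337)² + (+4.7163)² + (−0.8937)² + (−0.5837)² + (+0.7163)² + (−2.2537)² + (+2.3263)² + (−2.6937)² = 43.4216
Variance = 43.4216 / 7 = 6.2031
SE* = √6.2031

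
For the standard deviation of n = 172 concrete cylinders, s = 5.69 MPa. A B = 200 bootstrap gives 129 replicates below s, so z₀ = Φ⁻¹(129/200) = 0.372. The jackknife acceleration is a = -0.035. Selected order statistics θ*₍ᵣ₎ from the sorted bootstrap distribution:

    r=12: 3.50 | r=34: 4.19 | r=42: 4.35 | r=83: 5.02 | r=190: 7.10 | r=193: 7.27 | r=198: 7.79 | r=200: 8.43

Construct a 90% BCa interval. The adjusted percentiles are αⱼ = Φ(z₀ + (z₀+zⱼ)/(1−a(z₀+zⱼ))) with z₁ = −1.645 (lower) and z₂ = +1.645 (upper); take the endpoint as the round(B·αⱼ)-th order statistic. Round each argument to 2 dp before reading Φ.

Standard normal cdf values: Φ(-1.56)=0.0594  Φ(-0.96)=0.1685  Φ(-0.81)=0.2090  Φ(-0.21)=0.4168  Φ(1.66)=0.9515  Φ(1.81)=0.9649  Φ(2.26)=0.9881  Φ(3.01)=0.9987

(4.19, 7.79)

Lower: z₀ + z₁ = 0.372 + (-1.645) = -1.273; 1 − a(z₀+z₁) = 1 − (-0.035)(-1.273) = 0.9554; argument = 0.372 + (-1.273)/0.9554 = -0.9604 → -0.96.
α₁ = Φ(-0.96) = 0.1685; rank = round(200 × 0.1685) = 34; θ*₍34₎ = 4.19.
Upper: z₀ + z₂ = 2.017; 1 − a(z₀+z₂) = 1.0706; argument = 2.2560 → 2.26; α₂ = 0.9881; rank = 198; θ*₍198₎ = 7.79.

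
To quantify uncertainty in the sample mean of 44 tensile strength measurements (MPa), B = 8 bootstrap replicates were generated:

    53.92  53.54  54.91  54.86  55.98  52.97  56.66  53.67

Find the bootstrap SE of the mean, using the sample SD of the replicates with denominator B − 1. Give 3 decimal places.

SE* = 1.277

Bootstrap SE is the standard deviation of the 8 replicate means.
Mean of replicates: (53.92 + 53.54 + 54.91 + 54.86 + 55.98 + 52.97 + 56.66 + 53.67) / 8 = 436.5100 / 8 = 54.5637
Sum of squared deviations: (−0.6437)² + (−1.0237)² + (+0.3462)² + (+0.2963)² + (+1.4162)² + (−1.5938)² + (+2.0962)² + (−0.8937)² = 11.4090
Variance = 11.4090 / 7 = 1.6299
SE* = √1.6299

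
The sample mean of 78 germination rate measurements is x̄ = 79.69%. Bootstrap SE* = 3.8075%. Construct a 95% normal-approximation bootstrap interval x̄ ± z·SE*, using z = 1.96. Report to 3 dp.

Margin = 1.96 × 3.8075 = 7.4627
Interval: 79.69 ± 7.4627

(72.227, 87.153)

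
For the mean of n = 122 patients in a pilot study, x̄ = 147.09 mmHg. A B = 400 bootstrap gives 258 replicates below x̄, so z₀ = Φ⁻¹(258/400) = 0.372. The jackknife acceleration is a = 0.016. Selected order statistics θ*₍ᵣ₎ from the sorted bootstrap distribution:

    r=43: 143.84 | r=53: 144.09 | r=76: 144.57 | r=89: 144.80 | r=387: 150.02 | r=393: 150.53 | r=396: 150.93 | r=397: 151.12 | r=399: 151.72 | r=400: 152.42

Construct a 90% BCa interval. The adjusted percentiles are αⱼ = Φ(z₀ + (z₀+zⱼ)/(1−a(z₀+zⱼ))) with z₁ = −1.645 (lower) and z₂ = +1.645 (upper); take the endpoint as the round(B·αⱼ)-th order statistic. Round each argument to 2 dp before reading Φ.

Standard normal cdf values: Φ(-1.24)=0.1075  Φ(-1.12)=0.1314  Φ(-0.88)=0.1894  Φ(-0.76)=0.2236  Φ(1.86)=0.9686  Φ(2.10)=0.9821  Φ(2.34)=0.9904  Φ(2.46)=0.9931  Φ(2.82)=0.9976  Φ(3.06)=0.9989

(144.57, 151.12)

Lower: z₀ + z₁ = 0.372 + (-1.645) = -1.273; 1 − a(z₀+z₁) = 1 − (0.016)(-1.273) = 1.0204; argument = 0.372 + (-1.273)/1.0204 = -0.8756 → -0.88.
α₁ = Φ(-0.88) = 0.1894; rank = round(400 × 0.1894) = 76; θ*₍76₎ = 144.57.
Upper: z₀ + z₂ = 2.017; 1 − a(z₀+z₂) = 0.9677; argument = 2.4563 → 2.46; α₂ = 0.9931; rank = 397; θ*₍397₎ = 151.12.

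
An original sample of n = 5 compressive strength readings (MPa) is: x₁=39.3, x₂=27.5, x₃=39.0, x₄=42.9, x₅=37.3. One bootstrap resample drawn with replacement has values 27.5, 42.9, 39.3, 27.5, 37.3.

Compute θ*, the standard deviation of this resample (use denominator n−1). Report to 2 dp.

θ* = 7.05

Mean = 34.9000; sum of squared deviations = 198.6400
s² = 198.6400 / 4 = 49.6600
s = √49.6600 = 7.05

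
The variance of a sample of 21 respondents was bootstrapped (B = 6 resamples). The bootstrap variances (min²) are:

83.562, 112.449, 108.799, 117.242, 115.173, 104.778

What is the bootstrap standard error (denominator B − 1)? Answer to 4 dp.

SE* = 12.3199

Bootstrap SE is the standard deviation of the 6 replicate variances.
Mean of replicates: (83.562 + 112.449 + 108.799 + 117.242 + 115.173 + 104.778) / 6 = 642.00300 / 6 = 107.00050
Sum of squared deviations: (−23.43850)² + (+5.44850)² + (+1.79850)² + (+10.24150)² + (+8.17250)² + (−2.22250)² = 758.90162
Variance = 758.90162 / 5 = 151.78032
SE* = √151.78032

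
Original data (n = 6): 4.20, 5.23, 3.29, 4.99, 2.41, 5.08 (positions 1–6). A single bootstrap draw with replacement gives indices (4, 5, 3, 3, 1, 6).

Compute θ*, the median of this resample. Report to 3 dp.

Resample values: 4.99, 2.41, 3.29, 3.29, 4.20, 5.08.
Sorted: 2.41, 3.29, 3.29, 4.20, 4.99, 5.08
Median = average of the two middle values = 3.745

θ* = 3.745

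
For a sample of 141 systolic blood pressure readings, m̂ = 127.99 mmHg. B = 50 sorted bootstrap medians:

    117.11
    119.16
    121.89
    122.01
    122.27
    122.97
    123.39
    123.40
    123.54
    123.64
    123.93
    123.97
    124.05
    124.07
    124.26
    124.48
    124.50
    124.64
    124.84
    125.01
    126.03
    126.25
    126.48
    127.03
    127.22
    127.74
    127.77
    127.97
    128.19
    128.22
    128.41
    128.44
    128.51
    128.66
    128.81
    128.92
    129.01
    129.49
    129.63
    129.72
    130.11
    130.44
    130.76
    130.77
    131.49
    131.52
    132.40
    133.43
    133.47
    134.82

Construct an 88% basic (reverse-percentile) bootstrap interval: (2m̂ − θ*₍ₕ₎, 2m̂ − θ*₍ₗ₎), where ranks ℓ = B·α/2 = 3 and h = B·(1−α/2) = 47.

(123.58, 134.09)

Percentile endpoints at ranks 3 and 47: θ*₍3₎ = 121.89, θ*₍47₎ = 132.40.
Basic interval reflects these around m̂:
  lower = 2 × 127.99 − 132.40 = 123.58
  upper = 2 × 127.99 − 121.89 = 134.09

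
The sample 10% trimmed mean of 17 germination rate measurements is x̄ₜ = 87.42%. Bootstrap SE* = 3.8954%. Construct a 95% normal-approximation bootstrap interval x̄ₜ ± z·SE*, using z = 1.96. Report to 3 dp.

(79.785, 95.055)

Margin = 1.96 × 3.8954 = 7.6350
Interval: 87.42 ± 7.6350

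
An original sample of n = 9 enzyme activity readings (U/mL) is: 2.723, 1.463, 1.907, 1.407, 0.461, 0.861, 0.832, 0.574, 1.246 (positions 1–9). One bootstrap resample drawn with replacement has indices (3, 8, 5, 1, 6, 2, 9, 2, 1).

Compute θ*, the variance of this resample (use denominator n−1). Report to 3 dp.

θ* = 0.696

Resample values: 1.907, 0.574, 0.461, 2.723, 0.861, 1.463, 1.246, 1.463, 2.723.
Mean = 1.4912; sum of squared deviations = 5.5690
s² = 5.5690 / 8 = 0.6961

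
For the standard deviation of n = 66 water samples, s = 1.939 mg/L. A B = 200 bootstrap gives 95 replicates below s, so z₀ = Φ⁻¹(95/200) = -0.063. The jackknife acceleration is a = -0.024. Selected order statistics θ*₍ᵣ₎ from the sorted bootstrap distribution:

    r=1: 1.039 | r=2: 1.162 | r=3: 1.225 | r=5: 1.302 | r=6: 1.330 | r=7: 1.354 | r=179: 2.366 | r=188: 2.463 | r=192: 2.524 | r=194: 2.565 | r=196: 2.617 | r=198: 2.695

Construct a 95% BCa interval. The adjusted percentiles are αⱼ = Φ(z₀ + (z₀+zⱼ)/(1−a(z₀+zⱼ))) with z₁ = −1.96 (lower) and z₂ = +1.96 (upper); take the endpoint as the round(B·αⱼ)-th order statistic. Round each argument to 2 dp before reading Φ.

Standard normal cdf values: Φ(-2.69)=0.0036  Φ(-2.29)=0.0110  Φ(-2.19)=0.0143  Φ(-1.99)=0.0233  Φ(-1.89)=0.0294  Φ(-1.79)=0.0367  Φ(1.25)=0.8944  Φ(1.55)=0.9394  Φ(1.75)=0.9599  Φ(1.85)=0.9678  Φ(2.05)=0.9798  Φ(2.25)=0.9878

Lower: z₀ + z₁ = -0.063 + (-1.960) = -2.023; 1 − a(z₀+z₁) = 1 − (-0.024)(-2.023) = 0.9514; argument = -0.063 + (-2.023)/0.9514 = -2.1892 → -2.19.
α₁ = Φ(-2.19) = 0.0143; rank = round(200 × 0.0143) = 3; θ*₍3₎ = 1.225.
Upper: z₀ + z₂ = 1.897; 1 − a(z₀+z₂) = 1.0455; argument = 1.7514 → 1.75; α₂ = 0.9599; rank = 192; θ*₍192₎ = 2.524.

(1.225, 2.524)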